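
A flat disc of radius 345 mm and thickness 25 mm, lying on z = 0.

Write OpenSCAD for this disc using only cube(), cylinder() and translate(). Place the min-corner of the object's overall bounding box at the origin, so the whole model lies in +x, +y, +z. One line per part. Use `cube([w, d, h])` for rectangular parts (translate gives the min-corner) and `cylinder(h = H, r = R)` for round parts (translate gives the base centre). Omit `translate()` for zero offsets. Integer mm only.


translate([345, 345, 0]) cylinder(h = 25, r = 345);


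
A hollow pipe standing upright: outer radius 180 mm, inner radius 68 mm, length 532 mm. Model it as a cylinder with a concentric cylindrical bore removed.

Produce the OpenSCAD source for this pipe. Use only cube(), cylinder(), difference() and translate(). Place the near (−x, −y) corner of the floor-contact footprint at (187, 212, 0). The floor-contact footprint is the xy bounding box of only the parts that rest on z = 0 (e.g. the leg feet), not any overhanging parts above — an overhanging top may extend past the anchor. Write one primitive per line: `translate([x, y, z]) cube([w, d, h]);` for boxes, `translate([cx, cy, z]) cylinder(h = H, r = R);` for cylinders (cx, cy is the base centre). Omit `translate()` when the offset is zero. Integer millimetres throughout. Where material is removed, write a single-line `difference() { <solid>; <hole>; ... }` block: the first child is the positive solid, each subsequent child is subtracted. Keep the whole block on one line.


difference() { translate([367, 392, 0]) cylinder(h = 532, r = 180); translate([367, 392, 0]) cylinder(h = 532, r = 68); }


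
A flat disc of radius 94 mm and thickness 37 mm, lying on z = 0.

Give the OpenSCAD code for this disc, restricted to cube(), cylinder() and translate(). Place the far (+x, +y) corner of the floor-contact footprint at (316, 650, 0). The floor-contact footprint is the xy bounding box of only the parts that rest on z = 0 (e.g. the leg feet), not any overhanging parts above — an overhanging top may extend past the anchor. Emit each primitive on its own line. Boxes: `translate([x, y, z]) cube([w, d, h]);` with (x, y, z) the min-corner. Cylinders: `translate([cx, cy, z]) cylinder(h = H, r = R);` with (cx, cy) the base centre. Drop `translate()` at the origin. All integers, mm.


translate([222, 556, 0]) cylinder(h = 37, r = 94);


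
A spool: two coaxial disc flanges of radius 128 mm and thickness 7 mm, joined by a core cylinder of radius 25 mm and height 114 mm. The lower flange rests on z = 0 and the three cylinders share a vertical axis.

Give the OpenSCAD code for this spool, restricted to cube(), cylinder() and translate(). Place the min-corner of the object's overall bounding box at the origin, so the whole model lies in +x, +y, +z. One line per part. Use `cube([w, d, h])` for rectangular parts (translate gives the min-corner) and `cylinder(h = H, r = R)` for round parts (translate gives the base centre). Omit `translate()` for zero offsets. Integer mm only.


translate([128, 128, 0]) cylinder(h = 7, r = 128);
translate([128, 128, 7]) cylinder(h = 114, r = 25);
translate([128, 128, 121]) cylinder(h = 7, r = 128);


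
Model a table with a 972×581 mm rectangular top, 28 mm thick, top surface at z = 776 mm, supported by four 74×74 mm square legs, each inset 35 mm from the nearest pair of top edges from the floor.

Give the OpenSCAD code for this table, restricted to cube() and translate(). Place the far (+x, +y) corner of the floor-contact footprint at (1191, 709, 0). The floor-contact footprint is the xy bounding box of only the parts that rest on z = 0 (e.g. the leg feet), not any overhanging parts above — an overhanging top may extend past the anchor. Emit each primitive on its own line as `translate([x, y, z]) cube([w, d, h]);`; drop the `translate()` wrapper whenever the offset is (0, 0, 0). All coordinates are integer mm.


// leg_h = 776 - 28 = 748
translate([254, 163, 748]) cube([972, 581, 28]);
translate([289, 198, 0]) cube([74, 74, 748]);
translate([1117, 198, 0]) cube([74, 74, 748]);
translate([289, 635, 0]) cube([74, 74, 748]);
translate([1117, 635, 0]) cube([74, 74, 748]);


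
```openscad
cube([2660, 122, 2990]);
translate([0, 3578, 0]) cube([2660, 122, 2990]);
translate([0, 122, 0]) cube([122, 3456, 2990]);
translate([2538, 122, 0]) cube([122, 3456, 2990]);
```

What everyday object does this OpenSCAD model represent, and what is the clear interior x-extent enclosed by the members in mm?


A house (or room) frame. The interior width is 2416 mm.

Four 2990 mm walls enclosing a rectangle with no floor or roof — a room or house frame. Outside width is 2660 mm and wall thickness is 122 mm, so the interior width is 2660 − 2 × 122 = 2416 mm.


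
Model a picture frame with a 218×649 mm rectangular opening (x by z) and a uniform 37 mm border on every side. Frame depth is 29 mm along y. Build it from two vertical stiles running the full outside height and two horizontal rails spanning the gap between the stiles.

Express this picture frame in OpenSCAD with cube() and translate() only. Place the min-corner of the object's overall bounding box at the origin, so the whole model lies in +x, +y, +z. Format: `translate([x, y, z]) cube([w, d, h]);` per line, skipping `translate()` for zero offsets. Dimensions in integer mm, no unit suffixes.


cube([37, 29, 723]);
translate([255, 0, 0]) cube([37, 29, 723]);
translate([37, 0, 0]) cube([218, 29, 37]);
translate([37, 0, 686]) cube([218, 29, 37]);


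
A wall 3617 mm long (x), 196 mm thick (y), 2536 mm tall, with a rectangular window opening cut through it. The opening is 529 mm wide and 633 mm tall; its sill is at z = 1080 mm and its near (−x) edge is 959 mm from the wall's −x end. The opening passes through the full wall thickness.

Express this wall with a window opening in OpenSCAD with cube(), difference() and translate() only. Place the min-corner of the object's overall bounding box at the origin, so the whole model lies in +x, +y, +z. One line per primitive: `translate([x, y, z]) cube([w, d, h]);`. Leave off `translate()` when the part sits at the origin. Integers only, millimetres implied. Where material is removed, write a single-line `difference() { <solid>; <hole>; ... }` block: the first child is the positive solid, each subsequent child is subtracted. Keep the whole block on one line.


difference() { cube([3617, 196, 2536]); translate([959, 0, 1080]) cube([529, 196, 633]); }


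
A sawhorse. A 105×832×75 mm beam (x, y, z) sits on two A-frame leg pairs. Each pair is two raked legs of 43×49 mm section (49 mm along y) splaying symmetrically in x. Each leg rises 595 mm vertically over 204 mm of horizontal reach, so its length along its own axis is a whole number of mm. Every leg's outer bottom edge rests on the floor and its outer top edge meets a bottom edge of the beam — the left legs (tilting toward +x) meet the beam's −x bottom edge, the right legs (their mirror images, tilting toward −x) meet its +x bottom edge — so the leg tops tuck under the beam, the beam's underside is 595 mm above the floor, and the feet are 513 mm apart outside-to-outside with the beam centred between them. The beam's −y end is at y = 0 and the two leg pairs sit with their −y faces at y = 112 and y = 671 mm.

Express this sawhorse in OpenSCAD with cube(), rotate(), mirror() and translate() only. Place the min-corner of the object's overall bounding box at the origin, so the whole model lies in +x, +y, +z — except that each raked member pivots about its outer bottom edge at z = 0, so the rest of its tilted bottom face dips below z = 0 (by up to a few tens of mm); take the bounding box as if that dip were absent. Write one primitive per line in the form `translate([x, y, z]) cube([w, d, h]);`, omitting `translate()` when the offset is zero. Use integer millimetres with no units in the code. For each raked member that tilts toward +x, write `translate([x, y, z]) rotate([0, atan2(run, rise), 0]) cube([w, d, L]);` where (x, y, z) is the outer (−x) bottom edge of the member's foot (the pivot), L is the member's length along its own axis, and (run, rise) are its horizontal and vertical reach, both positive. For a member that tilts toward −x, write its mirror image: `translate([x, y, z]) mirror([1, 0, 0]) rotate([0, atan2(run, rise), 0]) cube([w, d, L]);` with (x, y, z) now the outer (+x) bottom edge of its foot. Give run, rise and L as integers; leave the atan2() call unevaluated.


translate([204, 0, 595]) cube([105, 832, 75]);
translate([0, 112, 0]) rotate([0, atan2(204, 595), 0]) cube([43, 49, 629]);
translate([513, 112, 0]) mirror([1, 0, 0]) rotate([0, atan2(204, 595), 0]) cube([43, 49, 629]);
translate([0, 671, 0]) rotate([0, atan2(204, 595), 0]) cube([43, 49, 629]);
translate([513, 671, 0]) mirror([1, 0, 0]) rotate([0, atan2(204, 595), 0]) cube([43, 49, 629]);


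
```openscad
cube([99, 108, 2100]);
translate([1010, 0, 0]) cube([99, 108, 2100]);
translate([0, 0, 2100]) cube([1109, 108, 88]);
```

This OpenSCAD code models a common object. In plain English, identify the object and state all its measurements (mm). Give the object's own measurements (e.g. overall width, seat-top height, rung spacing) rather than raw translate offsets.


A door frame. The clear opening is 911 mm wide and 2100 mm high. Two 99 mm wide jambs, 108 mm deep, stand either side of the opening from the floor to the top of the opening. A 88 mm thick head sits across the top of both jambs, spanning the full outside width of the frame.


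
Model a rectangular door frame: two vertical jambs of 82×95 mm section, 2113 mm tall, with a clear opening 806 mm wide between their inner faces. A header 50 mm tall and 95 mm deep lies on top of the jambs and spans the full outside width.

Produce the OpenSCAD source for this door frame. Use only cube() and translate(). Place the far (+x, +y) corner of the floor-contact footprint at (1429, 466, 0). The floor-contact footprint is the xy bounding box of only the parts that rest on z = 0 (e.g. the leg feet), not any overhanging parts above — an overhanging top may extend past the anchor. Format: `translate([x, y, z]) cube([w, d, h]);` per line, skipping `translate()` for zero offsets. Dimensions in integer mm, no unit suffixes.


translate([459, 371, 0]) cube([82, 95, 2113]);
translate([1347, 371, 0]) cube([82, 95, 2113]);
translate([459, 371, 2113]) cube([970, 95, 50]);


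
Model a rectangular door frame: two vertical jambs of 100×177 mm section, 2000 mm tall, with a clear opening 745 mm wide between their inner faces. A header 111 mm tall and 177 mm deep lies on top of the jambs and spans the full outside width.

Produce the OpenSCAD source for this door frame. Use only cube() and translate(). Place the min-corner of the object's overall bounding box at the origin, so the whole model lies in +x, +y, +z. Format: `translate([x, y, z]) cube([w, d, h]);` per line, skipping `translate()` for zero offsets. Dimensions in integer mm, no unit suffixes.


cube([100, 177, 2000]);
translate([845, 0, 0]) cube([100, 177, 2000]);
translate([0, 0, 2000]) cube([945, 177, 111]);


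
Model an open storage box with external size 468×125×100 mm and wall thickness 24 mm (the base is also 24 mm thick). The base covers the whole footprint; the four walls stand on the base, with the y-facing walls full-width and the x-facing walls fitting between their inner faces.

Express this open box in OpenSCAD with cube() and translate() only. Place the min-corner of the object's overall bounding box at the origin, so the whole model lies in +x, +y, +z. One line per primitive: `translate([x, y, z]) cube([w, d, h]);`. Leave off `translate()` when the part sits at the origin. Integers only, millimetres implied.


cube([468, 125, 24]);
translate([0, 0, 24]) cube([468, 24, 76]);
translate([0, 101, 24]) cube([468, 24, 76]);
translate([0, 24, 24]) cube([24, 77, 76]);
translate([444, 24, 24]) cube([24, 77, 76]);


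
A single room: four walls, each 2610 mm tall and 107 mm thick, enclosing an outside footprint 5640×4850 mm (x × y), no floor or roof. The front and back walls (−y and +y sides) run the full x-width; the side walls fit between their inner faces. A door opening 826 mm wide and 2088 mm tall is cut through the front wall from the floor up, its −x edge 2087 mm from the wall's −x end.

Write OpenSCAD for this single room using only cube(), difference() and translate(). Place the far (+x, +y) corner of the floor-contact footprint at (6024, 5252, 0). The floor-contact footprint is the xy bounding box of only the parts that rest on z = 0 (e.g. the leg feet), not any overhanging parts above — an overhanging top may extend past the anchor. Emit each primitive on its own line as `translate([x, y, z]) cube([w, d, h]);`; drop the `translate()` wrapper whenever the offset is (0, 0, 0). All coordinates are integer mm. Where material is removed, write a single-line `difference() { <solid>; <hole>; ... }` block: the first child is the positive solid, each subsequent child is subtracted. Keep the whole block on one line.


difference() { translate([384, 402, 0]) cube([5640, 107, 2610]); translate([2471, 402, 0]) cube([826, 107, 2088]); }
translate([384, 5145, 0]) cube([5640, 107, 2610]);
translate([384, 509, 0]) cube([107, 4636, 2610]);
translate([5917, 509, 0]) cube([107, 4636, 2610]);


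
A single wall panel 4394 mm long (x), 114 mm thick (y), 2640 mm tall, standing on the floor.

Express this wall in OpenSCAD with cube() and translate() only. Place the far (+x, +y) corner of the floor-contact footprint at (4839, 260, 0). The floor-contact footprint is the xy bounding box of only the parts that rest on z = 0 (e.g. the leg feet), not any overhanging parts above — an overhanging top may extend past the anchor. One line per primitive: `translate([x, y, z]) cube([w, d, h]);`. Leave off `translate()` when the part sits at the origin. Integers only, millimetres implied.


translate([445, 146, 0]) cube([4394, 114, 2640]);


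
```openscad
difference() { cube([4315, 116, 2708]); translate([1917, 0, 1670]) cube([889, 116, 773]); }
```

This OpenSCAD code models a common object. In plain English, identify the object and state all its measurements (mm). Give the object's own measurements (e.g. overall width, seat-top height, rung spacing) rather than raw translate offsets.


A wall 4315 mm long (x), 116 mm thick (y), 2708 mm tall, with a rectangular window opening cut through it. The opening is 889 mm wide and 773 mm tall; its sill is at z = 1670 mm and its near (−x) edge is 1917 mm from the wall's −x end. The opening passes through the full wall thickness.


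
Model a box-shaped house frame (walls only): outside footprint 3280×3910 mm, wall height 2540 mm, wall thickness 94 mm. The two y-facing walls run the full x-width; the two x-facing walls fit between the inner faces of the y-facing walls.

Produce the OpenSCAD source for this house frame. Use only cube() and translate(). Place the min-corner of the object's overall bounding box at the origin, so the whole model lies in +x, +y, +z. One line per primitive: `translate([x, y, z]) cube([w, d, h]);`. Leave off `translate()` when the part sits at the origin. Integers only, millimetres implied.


cube([3280, 94, 2540]);
translate([0, 3816, 0]) cube([3280, 94, 2540]);
translate([0, 94, 0]) cube([94, 3722, 2540]);
translate([3186, 94, 0]) cube([94, 3722, 2540]);


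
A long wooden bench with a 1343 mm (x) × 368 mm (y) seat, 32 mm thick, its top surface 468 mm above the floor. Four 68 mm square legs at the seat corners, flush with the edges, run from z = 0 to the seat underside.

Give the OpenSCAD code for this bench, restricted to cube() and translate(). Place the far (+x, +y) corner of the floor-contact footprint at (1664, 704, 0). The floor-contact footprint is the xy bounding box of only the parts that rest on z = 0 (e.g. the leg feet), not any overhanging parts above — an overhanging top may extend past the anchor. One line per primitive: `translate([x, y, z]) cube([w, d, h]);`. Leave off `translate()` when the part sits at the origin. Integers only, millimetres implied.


translate([321, 336, 436]) cube([1343, 368, 32]);
translate([321, 336, 0]) cube([68, 68, 436]);
translate([321, 636, 0]) cube([68, 68, 436]);
translate([1596, 336, 0]) cube([68, 68, 436]);
translate([1596, 636, 0]) cube([68, 68, 436]);


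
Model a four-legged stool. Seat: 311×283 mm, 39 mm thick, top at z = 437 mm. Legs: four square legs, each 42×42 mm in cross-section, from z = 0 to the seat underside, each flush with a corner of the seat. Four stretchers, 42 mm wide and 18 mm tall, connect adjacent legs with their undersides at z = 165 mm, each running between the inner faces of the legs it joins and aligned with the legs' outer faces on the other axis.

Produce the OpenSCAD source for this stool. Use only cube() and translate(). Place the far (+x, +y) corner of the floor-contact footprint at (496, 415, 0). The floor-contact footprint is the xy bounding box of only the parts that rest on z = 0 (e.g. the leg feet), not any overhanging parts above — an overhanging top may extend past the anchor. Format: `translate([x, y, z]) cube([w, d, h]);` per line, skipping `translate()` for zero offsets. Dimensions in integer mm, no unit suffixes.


// leg_h = 437 - 39 = 398
// stretcher span = 311 - 2*42 = 227
translate([185, 132, 398]) cube([311, 283, 39]);
translate([185, 132, 0]) cube([42, 42, 398]);
translate([454, 132, 0]) cube([42, 42, 398]);
translate([185, 373, 0]) cube([42, 42, 398]);
translate([454, 373, 0]) cube([42, 42, 398]);
translate([227, 132, 165]) cube([227, 42, 18]);
translate([227, 373, 165]) cube([227, 42, 18]);
translate([185, 174, 165]) cube([42, 199, 18]);
translate([454, 174, 165]) cube([42, 199, 18]);


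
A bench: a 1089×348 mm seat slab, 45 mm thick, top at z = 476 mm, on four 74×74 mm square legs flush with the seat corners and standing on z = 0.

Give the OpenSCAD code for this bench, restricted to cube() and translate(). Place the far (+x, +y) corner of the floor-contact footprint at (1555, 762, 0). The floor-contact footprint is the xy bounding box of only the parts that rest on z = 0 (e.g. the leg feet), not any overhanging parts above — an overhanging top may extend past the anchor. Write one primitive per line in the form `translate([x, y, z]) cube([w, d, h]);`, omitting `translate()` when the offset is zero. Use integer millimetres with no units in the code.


// leg_h = 476 − 45 = 431
translate([466, 414, 431]) cube([1089, 348, 45]);
translate([466, 414, 0]) cube([74, 74, 431]);
translate([466, 688, 0]) cube([74, 74, 431]);
translate([1481, 414, 0]) cube([74, 74, 431]);
translate([1481, 688, 0]) cube([74, 74, 431]);


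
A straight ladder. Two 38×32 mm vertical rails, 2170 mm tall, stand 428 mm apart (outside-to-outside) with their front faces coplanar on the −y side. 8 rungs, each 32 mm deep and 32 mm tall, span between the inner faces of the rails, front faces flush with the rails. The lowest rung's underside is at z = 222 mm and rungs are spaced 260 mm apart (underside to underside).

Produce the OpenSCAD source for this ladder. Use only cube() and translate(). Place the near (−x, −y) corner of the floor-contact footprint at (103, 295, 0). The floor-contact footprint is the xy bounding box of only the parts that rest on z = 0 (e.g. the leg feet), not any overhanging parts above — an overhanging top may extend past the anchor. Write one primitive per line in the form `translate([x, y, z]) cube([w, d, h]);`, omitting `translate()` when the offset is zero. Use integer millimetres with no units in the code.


translate([103, 295, 0]) cube([38, 32, 2170]);
translate([493, 295, 0]) cube([38, 32, 2170]);
translate([141, 295, 222]) cube([352, 32, 32]);
translate([141, 295, 482]) cube([352, 32, 32]);
translate([141, 295, 742]) cube([352, 32, 32]);
translate([141, 295, 1002]) cube([352, 32, 32]);
translate([141, 295, 1262]) cube([352, 32, 32]);
translate([141, 295, 1522]) cube([352, 32, 32]);
translate([141, 295, 1782]) cube([352, 32, 32]);
translate([141, 295, 2042]) cube([352, 32, 32]);


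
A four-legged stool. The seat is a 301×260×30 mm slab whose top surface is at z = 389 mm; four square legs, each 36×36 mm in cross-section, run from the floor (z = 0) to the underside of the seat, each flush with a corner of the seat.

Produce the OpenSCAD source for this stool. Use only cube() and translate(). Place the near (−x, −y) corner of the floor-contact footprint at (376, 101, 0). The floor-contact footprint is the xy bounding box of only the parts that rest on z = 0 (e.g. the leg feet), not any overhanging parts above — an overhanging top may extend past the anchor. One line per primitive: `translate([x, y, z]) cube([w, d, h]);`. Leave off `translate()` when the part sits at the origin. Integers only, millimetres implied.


// leg_h = 389 - 30 = 359
translate([376, 101, 359]) cube([301, 260, 30]);
translate([376, 101, 0]) cube([36, 36, 359]);
translate([641, 101, 0]) cube([36, 36, 359]);
translate([376, 325, 0]) cube([36, 36, 359]);
translate([641, 325, 0]) cube([36, 36, 359]);


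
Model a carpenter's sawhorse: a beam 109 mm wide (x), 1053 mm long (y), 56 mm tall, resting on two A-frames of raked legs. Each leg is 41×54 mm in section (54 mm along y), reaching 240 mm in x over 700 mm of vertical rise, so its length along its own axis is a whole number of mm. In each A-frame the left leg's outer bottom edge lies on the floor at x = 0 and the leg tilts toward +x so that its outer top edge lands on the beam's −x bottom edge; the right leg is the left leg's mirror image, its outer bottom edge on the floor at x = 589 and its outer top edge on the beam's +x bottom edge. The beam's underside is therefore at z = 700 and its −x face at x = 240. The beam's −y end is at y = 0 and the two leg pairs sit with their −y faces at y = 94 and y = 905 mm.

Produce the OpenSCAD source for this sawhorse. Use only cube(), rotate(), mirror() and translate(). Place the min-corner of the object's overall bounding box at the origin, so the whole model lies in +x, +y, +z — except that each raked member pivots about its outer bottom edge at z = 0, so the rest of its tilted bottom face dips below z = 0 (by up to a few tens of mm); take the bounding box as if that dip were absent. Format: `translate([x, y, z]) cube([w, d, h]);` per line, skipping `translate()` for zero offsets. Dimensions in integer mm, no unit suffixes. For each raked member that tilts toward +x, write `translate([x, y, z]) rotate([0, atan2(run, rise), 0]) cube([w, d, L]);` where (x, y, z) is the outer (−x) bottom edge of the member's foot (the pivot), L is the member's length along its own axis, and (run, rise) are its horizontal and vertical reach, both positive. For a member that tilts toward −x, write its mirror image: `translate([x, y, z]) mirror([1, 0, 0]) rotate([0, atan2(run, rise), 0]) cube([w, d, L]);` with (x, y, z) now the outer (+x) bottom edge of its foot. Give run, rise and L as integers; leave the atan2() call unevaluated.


translate([240, 0, 700]) cube([109, 1053, 56]);
translate([0, 94, 0]) rotate([0, atan2(240, 700), 0]) cube([41, 54, 740]);
translate([589, 94, 0]) mirror([1, 0, 0]) rotate([0, atan2(240, 700), 0]) cube([41, 54, 740]);
translate([0, 905, 0]) rotate([0, atan2(240, 700), 0]) cube([41, 54, 740]);
translate([589, 905, 0]) mirror([1, 0, 0]) rotate([0, atan2(240, 700), 0]) cube([41, 54, 740]);


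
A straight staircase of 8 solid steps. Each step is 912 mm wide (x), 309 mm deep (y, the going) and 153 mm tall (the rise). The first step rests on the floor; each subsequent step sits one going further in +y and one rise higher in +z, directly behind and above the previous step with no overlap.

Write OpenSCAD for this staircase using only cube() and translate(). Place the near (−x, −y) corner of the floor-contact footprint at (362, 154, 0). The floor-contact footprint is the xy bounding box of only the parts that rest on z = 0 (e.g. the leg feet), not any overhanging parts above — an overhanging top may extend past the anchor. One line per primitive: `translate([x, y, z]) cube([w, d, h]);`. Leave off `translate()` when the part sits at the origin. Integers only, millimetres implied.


translate([362, 154, 0]) cube([912, 309, 153]);
translate([362, 463, 153]) cube([912, 309, 153]);
translate([362, 772, 306]) cube([912, 309, 153]);
translate([362, 1081, 459]) cube([912, 309, 153]);
translate([362, 1390, 612]) cube([912, 309, 153]);
translate([362, 1699, 765]) cube([912, 309, 153]);
translate([362, 2008, 918]) cube([912, 309, 153]);
translate([362, 2317, 1071]) cube([912, 309, 153]);


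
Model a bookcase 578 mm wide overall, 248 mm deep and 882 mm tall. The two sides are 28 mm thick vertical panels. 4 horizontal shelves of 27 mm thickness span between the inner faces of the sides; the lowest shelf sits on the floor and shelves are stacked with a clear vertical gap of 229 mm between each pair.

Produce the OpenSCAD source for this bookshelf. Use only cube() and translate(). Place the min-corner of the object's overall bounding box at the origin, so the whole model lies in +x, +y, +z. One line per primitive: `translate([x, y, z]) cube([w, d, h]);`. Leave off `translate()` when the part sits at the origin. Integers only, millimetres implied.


cube([28, 248, 882]);
translate([550, 0, 0]) cube([28, 248, 882]);
translate([28, 0, 0]) cube([522, 248, 27]);
translate([28, 0, 256]) cube([522, 248, 27]);
translate([28, 0, 512]) cube([522, 248, 27]);
translate([28, 0, 768]) cube([522, 248, 27]);


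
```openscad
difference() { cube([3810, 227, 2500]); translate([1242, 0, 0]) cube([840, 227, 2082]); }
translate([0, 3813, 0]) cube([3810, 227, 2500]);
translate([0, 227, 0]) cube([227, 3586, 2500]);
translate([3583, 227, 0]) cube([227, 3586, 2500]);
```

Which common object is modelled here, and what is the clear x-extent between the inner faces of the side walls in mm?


A single room. The interior width is 3356 mm.

Four walls enclosing a rectangle with a door in the front wall — a room. Outside width 3810 minus two 227 mm walls gives 3356 mm.


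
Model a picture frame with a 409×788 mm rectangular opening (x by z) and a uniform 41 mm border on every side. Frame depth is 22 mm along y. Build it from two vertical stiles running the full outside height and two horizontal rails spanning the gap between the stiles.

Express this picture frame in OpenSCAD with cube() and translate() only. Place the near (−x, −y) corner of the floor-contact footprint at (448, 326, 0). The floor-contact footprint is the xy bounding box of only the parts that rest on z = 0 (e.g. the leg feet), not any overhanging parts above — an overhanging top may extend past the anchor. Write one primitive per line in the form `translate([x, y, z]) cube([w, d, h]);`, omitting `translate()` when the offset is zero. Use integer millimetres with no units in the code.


translate([448, 326, 0]) cube([41, 22, 870]);
translate([898, 326, 0]) cube([41, 22, 870]);
translate([489, 326, 0]) cube([409, 22, 41]);
translate([489, 326, 829]) cube([409, 22, 41]);


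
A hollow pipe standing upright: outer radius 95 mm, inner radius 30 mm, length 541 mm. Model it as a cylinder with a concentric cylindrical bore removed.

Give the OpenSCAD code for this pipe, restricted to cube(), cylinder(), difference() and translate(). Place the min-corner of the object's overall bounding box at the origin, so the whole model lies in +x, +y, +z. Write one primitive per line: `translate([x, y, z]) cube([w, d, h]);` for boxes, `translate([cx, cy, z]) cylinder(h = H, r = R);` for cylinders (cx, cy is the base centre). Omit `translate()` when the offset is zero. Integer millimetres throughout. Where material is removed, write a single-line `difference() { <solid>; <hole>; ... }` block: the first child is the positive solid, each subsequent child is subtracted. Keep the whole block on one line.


difference() { translate([95, 95, 0]) cylinder(h = 541, r = 95); translate([95, 95, 0]) cylinder(h = 541, r = 30); }


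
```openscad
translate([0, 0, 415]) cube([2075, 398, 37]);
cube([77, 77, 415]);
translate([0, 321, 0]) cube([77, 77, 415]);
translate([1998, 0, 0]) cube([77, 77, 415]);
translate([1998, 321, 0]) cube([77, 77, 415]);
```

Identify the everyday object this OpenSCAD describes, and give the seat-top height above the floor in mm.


A bench. The seat-top height is 452 mm.

A long slab on four corner posts — a bench. The slab sits at z = 415 with thickness 37, so the top is 415 + 37 = 452 mm.


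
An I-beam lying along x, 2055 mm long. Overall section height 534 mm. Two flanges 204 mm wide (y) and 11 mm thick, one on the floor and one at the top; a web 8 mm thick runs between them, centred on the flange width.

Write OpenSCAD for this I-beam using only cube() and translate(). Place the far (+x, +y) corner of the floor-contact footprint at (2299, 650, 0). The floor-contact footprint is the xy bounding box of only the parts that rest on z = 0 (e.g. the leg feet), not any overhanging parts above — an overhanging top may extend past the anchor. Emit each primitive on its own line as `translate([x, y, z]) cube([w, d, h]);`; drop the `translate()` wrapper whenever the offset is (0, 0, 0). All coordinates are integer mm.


translate([244, 446, 0]) cube([2055, 204, 11]);
translate([244, 544, 11]) cube([2055, 8, 512]);
translate([244, 446, 523]) cube([2055, 204, 11]);


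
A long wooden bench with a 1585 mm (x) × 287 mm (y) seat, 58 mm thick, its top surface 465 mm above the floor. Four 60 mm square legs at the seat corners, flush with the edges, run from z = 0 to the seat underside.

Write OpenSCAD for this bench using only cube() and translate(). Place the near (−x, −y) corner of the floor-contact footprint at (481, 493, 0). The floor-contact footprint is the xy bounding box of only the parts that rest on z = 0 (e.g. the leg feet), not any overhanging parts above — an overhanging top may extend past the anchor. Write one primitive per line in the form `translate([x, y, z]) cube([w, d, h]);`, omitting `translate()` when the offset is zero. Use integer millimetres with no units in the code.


translate([481, 493, 407]) cube([1585, 287, 58]);
translate([481, 493, 0]) cube([60, 60, 407]);
translate([481, 720, 0]) cube([60, 60, 407]);
translate([2006, 493, 0]) cube([60, 60, 407]);
translate([2006, 720, 0]) cube([60, 60, 407]);


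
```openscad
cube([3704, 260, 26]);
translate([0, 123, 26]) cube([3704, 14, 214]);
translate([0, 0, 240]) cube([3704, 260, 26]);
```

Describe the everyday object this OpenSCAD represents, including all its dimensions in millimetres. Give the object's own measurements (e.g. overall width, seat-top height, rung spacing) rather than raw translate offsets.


An I-beam lying along x, 3704 mm long. Overall section height 266 mm. Two flanges 260 mm wide (y) and 26 mm thick, one on the floor and one at the top; a web 14 mm thick runs between them, centred on the flange width.


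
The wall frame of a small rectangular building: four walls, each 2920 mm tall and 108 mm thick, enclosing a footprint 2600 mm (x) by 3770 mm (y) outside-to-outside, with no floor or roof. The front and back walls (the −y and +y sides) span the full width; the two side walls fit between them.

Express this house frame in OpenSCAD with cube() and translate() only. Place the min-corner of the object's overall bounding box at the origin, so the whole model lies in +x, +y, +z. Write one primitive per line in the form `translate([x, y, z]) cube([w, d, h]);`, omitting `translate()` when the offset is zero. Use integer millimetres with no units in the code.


cube([2600, 108, 2920]);
translate([0, 3662, 0]) cube([2600, 108, 2920]);
translate([0, 108, 0]) cube([108, 3554, 2920]);
translate([2492, 108, 0]) cube([108, 3554, 2920]);


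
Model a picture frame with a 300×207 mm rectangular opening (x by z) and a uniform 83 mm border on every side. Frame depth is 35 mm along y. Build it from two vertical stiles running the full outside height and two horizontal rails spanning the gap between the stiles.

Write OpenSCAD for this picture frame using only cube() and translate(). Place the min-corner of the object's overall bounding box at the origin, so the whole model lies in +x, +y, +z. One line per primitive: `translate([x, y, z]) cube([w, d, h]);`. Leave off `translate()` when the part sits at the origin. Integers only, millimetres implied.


cube([83, 35, 373]);
translate([383, 0, 0]) cube([83, 35, 373]);
translate([83, 0, 0]) cube([300, 35, 83]);
translate([83, 0, 290]) cube([300, 35, 83]);


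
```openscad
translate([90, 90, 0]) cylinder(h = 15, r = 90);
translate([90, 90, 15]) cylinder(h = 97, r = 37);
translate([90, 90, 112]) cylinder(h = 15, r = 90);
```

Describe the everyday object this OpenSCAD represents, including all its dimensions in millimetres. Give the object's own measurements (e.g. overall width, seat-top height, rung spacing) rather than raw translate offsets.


A spool: two coaxial disc flanges of radius 90 mm and thickness 15 mm, joined by a core cylinder of radius 37 mm and height 97 mm. The lower flange rests on z = 0 and the three cylinders share a vertical axis.


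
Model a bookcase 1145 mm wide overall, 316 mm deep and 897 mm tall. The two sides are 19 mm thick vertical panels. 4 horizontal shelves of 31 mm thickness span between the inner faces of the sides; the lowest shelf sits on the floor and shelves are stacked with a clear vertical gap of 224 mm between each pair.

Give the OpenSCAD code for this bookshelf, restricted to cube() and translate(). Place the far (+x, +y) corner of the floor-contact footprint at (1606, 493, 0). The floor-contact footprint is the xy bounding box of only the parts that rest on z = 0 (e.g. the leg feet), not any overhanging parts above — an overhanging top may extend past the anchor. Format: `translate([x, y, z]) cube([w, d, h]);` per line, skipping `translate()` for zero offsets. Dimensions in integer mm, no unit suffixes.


translate([461, 177, 0]) cube([19, 316, 897]);
translate([1587, 177, 0]) cube([19, 316, 897]);
translate([480, 177, 0]) cube([1107, 316, 31]);
translate([480, 177, 255]) cube([1107, 316, 31]);
translate([480, 177, 510]) cube([1107, 316, 31]);
translate([480, 177, 765]) cube([1107, 316, 31]);


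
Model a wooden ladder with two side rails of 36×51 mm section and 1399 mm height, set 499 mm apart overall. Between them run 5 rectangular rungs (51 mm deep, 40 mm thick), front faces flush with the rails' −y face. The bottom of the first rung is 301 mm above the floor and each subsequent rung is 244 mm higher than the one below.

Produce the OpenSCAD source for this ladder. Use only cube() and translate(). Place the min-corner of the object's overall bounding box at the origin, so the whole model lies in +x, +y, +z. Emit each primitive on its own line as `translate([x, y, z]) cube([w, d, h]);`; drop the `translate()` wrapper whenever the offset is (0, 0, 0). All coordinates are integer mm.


cube([36, 51, 1399]);
translate([463, 0, 0]) cube([36, 51, 1399]);
translate([36, 0, 301]) cube([427, 51, 40]);
translate([36, 0, 545]) cube([427, 51, 40]);
translate([36, 0, 789]) cube([427, 51, 40]);
translate([36, 0, 1033]) cube([427, 51, 40]);
translate([36, 0, 1277]) cube([427, 51, 40]);


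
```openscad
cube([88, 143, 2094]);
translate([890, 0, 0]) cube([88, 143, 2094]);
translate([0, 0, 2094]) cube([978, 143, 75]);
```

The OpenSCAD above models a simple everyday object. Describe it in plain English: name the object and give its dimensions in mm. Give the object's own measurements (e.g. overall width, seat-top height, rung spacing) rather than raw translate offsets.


A door frame. The clear opening is 802 mm wide and 2094 mm high. Two 88 mm wide jambs, 143 mm deep, stand either side of the opening from the floor to the top of the opening. A 75 mm thick head sits across the top of both jambs, spanning the full outside width of the frame.


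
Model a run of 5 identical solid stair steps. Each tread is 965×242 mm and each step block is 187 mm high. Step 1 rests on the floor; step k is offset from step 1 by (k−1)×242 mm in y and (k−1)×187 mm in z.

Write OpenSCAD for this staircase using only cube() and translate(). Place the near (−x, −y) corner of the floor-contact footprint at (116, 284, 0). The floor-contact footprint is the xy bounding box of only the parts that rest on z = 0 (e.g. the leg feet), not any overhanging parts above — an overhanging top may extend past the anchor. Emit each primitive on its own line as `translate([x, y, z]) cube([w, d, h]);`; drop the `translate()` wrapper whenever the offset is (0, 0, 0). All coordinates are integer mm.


translate([116, 284, 0]) cube([965, 242, 187]);
translate([116, 526, 187]) cube([965, 242, 187]);
translate([116, 768, 374]) cube([965, 242, 187]);
translate([116, 1010, 561]) cube([965, 242, 187]);
translate([116, 1252, 748]) cube([965, 242, 187]);


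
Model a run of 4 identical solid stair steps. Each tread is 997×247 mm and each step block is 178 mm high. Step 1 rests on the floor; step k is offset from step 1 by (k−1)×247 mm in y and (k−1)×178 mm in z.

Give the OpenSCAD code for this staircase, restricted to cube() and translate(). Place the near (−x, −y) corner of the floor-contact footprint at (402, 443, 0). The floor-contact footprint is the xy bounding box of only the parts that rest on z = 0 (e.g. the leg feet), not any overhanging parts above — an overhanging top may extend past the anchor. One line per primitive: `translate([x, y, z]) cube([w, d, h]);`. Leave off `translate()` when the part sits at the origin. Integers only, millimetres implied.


translate([402, 443, 0]) cube([997, 247, 178]);
translate([402, 690, 178]) cube([997, 247, 178]);
translate([402, 937, 356]) cube([997, 247, 178]);
translate([402, 1184, 534]) cube([997, 247, 178]);


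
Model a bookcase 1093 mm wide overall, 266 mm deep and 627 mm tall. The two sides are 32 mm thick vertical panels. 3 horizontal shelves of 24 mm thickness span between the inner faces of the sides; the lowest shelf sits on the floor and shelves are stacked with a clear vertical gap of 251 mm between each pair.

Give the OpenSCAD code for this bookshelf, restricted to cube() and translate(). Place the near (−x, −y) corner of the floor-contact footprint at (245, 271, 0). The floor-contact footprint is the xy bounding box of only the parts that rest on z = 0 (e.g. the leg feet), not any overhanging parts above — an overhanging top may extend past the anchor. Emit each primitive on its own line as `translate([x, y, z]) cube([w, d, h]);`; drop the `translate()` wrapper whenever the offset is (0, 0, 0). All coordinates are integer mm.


translate([245, 271, 0]) cube([32, 266, 627]);
translate([1306, 271, 0]) cube([32, 266, 627]);
translate([277, 271, 0]) cube([1029, 266, 24]);
translate([277, 271, 275]) cube([1029, 266, 24]);
translate([277, 271, 550]) cube([1029, 266, 24]);


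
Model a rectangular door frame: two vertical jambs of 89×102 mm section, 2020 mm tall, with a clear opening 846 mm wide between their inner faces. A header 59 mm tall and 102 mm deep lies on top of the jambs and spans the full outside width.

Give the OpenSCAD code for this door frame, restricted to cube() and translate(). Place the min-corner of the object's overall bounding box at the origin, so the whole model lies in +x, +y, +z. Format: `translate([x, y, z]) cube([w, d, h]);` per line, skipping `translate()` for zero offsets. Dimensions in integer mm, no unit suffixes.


cube([89, 102, 2020]);
translate([935, 0, 0]) cube([89, 102, 2020]);
translate([0, 0, 2020]) cube([1024, 102, 59]);


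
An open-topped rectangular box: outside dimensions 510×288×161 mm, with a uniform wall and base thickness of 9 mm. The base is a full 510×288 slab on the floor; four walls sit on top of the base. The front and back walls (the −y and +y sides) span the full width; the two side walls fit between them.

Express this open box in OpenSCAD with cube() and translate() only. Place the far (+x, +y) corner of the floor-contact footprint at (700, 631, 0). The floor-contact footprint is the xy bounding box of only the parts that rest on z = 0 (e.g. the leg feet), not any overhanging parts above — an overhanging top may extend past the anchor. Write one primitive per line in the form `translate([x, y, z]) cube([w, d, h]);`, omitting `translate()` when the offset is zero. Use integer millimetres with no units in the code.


translate([190, 343, 0]) cube([510, 288, 9]);
translate([190, 343, 9]) cube([510, 9, 152]);
translate([190, 622, 9]) cube([510, 9, 152]);
translate([190, 352, 9]) cube([9, 270, 152]);
translate([691, 352, 9]) cube([9, 270, 152]);
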